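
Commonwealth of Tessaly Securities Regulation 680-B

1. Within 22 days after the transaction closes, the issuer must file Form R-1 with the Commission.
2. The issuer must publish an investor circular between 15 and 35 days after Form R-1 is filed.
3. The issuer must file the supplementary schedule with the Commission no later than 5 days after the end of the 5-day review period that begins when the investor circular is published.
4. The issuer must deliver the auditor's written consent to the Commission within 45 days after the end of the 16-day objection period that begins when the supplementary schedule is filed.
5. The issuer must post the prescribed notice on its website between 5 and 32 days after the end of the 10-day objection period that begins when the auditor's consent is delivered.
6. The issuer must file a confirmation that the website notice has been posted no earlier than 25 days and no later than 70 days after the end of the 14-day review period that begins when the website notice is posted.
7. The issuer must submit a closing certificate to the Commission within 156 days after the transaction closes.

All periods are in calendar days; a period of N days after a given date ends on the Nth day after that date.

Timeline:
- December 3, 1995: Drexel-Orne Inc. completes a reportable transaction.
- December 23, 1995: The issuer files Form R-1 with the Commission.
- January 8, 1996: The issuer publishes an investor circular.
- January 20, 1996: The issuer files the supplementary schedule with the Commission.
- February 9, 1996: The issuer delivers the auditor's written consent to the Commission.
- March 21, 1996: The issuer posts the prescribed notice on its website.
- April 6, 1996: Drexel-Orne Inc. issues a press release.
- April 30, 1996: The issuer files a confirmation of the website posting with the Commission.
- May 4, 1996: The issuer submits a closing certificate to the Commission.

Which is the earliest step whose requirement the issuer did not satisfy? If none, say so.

Step 1 — counting 22 days from December 3, 1995 (when the transaction closes) gives a deadline of December 25, 1995; December 23, 1995 is within that limit.
Step 2 — 15 and 35 days from December 23, 1995 (when Form R-1 is filed) are January 7, 1996 and January 27, 1996 respectively; done January 8, 1996 — within the window.
Step 3 — counting 5 days from January 13, 1996 (end of the 5-day review period, which began when the investor circular is published on January 8, 1996) gives a deadline of January 18, 1996; not done until January 20, 1996, 2 days after the deadline.

Step 3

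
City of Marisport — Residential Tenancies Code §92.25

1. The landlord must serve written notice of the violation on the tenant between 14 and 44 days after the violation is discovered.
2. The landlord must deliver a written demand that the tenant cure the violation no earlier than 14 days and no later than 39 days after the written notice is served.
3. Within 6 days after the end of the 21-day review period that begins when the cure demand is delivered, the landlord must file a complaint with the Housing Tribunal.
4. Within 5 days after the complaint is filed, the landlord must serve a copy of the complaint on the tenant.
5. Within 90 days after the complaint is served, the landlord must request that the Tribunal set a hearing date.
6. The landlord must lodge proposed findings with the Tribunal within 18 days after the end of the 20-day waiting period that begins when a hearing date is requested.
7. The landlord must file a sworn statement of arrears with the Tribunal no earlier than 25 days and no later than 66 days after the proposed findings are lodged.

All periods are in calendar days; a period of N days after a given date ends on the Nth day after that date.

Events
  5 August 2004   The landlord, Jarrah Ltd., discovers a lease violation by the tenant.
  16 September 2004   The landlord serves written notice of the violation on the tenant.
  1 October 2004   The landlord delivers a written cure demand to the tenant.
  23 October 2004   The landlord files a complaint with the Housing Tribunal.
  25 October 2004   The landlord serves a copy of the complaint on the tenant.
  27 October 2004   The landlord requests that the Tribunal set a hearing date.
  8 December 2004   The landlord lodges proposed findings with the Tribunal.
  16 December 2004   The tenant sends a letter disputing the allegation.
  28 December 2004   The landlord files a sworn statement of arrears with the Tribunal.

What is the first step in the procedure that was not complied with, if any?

(1) the permitted window runs from 5 August 2004 + 14 = 19 August 2004 to 5 August 2004 + 44 = 18 September 2004; 16 September 2004 falls inside that range.
(2) the permitted window runs from 16 September 2004 + 14 = 30 September 2004 to 16 September 2004 + 39 = 25 October 2004; 1 October 2004 falls inside that range.
(3) due by 22 October 2004 + 6 days = 28 October 2004; 23 October 2004 is within that limit.
(4) due by 23 October 2004 + 5 days = 28 October 2004; 25 October 2004 is within that limit.
(5) due by 25 October 2004 + 90 days = 23 January 2005; completed 27 October 2004, before the deadline.
(6) due by 16 November 2004 + 18 days = 4 December 2004; done 8 December 2004 — 4 days late.

Step 6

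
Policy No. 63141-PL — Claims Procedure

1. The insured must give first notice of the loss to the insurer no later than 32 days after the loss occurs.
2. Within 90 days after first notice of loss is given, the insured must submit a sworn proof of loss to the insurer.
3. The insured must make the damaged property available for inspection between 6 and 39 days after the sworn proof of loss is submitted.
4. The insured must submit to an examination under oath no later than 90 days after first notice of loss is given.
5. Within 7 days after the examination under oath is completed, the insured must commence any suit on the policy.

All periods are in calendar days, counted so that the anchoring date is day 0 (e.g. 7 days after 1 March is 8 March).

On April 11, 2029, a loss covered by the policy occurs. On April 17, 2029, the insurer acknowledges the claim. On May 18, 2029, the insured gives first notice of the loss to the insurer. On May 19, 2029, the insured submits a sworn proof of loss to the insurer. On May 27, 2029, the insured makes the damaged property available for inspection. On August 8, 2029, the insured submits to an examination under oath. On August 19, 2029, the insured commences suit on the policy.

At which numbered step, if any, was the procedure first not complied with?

Step 1

Step 1: 32 days after April 11, 2029 (when the loss occurs) is May 13, 2029; May 18, 2029 misses that deadline by 5 days.
No need to go further; step 1 was not satisfied.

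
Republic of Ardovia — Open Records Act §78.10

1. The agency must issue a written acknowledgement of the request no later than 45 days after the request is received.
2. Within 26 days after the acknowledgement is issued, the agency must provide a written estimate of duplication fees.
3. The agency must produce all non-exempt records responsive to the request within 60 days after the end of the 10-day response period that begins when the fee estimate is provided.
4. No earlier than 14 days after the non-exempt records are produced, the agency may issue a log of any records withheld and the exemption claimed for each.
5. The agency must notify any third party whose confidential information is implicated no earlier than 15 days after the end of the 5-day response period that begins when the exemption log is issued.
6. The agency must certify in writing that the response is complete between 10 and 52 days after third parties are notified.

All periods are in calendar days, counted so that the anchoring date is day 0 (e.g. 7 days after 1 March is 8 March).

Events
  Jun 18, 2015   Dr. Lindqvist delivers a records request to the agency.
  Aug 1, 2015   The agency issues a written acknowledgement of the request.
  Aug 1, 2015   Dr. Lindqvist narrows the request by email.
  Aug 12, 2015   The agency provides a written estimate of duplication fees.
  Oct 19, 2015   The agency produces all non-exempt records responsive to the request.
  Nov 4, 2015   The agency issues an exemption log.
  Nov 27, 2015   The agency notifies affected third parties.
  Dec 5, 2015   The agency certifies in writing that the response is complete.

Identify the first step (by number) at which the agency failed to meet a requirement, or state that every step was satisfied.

Step 6

Step 1: 45 days after Jun 18, 2015 (when the request is received) is Aug 2, 2015; Aug 1, 2015 is within that limit.
Step 2: 26 days after Aug 1, 2015 (when the acknowledgement is issued) is Aug 27, 2015; done Aug 12, 2015 — timely.
Step 3: 60 days after Aug 22, 2015 (end of the 10-day response period, which began when the fee estimate is provided on Aug 12, 2015) is Oct 21, 2015; Oct 19, 2015 is within that limit.
Step 4: the earliest permitted date is 14 days after Oct 19, 2015 (when the non-exempt records are produced), i.e. Nov 2, 2015; done Nov 4, 2015 — permitted.
Step 5: the earliest permitted date is 15 days after Nov 9, 2015 (end of the 5-day response period, which began when the exemption log is issued on Nov 4, 2015), i.e. Nov 24, 2015; done Nov 27, 2015, after the minimum wait.
Step 6: the window is 10–52 days after Nov 27, 2015 (when third parties are notified), so Dec 7, 2015 through Jan 18, 2016; Dec 5, 2015 is 2 days too early.
The analysis stops there.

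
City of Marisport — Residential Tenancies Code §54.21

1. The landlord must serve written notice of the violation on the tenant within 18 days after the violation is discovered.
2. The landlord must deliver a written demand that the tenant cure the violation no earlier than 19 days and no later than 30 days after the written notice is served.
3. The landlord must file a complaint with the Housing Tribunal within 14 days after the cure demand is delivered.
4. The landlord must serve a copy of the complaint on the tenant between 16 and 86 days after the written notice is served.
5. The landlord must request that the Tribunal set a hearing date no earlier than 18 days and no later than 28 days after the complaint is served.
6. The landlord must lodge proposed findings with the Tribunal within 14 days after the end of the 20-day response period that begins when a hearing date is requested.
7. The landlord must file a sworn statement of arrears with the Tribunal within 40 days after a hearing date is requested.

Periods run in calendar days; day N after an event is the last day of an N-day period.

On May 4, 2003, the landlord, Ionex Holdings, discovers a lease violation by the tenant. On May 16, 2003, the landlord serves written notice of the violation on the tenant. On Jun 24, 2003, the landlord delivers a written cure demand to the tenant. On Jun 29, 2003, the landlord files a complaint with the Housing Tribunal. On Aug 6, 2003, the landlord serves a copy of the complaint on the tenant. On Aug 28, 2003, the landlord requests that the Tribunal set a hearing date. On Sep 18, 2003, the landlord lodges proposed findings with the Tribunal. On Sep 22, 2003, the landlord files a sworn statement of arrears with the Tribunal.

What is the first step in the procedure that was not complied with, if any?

Step 2

Step 1: 18 days after May 4, 2003 (when the violation is discovered) is May 22, 2003; completed May 16, 2003, before the deadline.
Step 2: the window is 19–30 days after May 16, 2003 (when the written notice is served), so Jun 4, 2003 through Jun 15, 2003; Jun 24, 2003 is 9 days past the end of the window.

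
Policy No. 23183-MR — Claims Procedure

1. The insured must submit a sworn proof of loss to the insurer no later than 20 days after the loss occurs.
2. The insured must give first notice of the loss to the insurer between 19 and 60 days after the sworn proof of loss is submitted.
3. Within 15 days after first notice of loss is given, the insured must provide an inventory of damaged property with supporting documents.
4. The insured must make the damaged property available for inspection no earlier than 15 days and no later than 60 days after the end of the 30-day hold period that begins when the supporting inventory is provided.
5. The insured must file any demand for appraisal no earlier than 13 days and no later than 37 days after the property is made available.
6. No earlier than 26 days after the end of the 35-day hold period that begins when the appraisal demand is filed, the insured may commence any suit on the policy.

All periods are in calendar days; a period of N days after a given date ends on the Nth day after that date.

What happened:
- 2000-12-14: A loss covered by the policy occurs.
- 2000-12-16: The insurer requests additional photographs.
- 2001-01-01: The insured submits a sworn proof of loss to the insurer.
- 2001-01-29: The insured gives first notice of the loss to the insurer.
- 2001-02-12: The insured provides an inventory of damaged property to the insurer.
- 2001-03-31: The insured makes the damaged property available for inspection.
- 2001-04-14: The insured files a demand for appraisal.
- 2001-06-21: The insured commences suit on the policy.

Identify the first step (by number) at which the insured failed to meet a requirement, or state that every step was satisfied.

None — every step was satisfied

Step 1 — counting 20 days from 2000-12-14 (when the loss occurs) gives a deadline of 2001-01-03; 2001-01-01 is within that limit.
Step 2 — 19 and 60 days from 2001-01-01 (when the sworn proof of loss is submitted) are 2001-01-20 and 2001-03-02 respectively; 2001-01-29 falls inside that range.
Step 3 — counting 15 days from 2001-01-29 (when first notice of loss is given) gives a deadline of 2001-02-13; done 2001-02-12 — timely.
Step 4 — 15 and 60 days from 2001-03-14 (end of the 30-day hold period, which began when the supporting inventory is provided on 2001-02-12) are 2001-03-29 and 2001-05-13 respectively; 2001-03-31 falls inside that range.
Step 5 — 13 and 37 days from 2001-03-31 (when the property is made available) are 2001-04-13 and 2001-05-07 respectively; done 2001-04-14, which is between those dates.
Step 6 — must wait 26 days from 2001-05-19 (end of the 35-day hold period, which began when the appraisal demand is filed on 2001-04-14), so not before 2001-06-14; done 2001-06-21, after the minimum wait.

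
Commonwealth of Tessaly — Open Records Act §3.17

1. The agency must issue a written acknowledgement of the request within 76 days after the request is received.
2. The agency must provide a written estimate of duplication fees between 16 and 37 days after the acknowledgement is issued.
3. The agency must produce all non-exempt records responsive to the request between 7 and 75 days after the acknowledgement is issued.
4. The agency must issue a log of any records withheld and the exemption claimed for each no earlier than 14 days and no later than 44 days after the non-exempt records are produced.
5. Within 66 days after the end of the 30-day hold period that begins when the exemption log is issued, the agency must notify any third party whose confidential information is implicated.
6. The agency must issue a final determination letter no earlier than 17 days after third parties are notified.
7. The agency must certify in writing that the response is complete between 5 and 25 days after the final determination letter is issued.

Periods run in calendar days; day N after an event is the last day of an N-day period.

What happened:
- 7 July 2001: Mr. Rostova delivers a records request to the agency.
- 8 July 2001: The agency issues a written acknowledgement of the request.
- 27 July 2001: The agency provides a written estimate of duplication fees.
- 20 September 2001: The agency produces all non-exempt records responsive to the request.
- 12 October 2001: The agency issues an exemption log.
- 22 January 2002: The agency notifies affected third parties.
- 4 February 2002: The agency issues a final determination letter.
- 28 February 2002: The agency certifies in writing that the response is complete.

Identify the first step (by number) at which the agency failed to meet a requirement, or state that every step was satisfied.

Step 5

Step 1: 76 days after 7 July 2001 (when the request is received) is 21 September 2001; done 8 July 2001 — timely.
Step 2: the window is 16–37 days after 8 July 2001 (when the acknowledgement is issued), so 24 July 2001 through 14 August 2001; 27 July 2001 falls inside that range.
Step 3: the window is 7–75 days after 8 July 2001 (when the acknowledgement is issued), so 15 July 2001 through 21 September 2001; done 20 September 2001 — within the window.
Step 4: the window is 14–44 days after 20 September 2001 (when the non-exempt records are produced), so 4 October 2001 through 3 November 2001; 12 October 2001 falls inside that range.
Step 5: 66 days after 11 November 2001 (end of the 30-day hold period, which began when the exemption log is issued on 12 October 2001) is 16 January 2002; done 22 January 2002 — 6 days late.
Later steps need not be reached.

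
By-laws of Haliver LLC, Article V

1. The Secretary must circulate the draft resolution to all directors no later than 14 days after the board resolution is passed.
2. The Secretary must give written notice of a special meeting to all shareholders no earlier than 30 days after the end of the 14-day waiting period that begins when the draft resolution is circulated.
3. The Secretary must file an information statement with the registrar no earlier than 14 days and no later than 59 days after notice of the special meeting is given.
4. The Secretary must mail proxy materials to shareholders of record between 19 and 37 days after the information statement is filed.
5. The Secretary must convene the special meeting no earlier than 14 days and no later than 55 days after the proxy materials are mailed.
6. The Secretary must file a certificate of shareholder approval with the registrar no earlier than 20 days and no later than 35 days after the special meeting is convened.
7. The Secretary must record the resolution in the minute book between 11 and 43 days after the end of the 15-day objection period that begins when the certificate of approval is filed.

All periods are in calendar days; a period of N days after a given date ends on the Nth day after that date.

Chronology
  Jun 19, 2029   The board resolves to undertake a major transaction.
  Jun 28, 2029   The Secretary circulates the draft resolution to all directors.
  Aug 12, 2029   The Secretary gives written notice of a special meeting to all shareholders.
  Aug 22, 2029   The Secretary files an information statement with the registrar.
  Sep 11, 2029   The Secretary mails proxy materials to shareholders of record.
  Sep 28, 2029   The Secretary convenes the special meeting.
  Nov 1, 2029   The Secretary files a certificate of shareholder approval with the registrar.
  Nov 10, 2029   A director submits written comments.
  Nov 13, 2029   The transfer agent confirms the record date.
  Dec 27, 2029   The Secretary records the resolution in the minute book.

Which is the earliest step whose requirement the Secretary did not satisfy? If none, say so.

Step 3

Step 1: 14 days after Jun 19, 2029 (when the board resolution is passed) is Jul 3, 2029; Jun 28, 2029 is within that limit.
Step 2: the earliest permitted date is 30 days after Jul 12, 2029 (end of the 14-day waiting period, which began when the draft resolution is circulated on Jun 28, 2029), i.e. Aug 11, 2029; done Aug 12, 2029, after the minimum wait.
Step 3: the window is 14–59 days after Aug 12, 2029 (when notice of the special meeting is given), so Aug 26, 2029 through Oct 10, 2029; done Aug 22, 2029 — 4 days before the window opened.
The procedure was therefore not followed at step 3.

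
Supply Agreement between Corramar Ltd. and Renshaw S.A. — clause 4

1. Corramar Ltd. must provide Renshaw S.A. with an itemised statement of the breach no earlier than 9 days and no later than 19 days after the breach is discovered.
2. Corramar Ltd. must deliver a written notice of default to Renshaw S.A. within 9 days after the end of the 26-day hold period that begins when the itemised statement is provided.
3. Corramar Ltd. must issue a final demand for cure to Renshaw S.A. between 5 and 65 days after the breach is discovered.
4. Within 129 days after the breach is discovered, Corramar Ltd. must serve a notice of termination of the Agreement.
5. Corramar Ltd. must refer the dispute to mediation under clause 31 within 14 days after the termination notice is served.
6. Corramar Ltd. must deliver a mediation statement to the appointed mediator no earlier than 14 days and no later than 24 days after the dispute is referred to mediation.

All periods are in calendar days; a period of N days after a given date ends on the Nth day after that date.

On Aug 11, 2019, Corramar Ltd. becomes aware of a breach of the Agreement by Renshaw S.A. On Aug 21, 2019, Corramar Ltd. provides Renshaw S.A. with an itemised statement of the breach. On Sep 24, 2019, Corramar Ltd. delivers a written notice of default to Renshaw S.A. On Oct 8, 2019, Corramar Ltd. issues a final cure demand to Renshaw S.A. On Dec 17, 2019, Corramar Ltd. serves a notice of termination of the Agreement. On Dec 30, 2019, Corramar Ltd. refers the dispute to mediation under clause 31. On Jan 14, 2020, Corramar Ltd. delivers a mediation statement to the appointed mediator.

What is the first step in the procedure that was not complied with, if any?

Step 1: the window is 9–19 days after Aug 11, 2019 (when the breach is discovered), so Aug 20, 2019 through Aug 30, 2019; done Aug 21, 2019, which is between those dates.
Step 2: 9 days after Sep 16, 2019 (end of the 26-day hold period, which began when the itemised statement is provided on Aug 21, 2019) is Sep 25, 2019; Sep 24, 2019 is within that limit.
Step 3: the window is 5–65 days after Aug 11, 2019 (when the breach is discovered), so Aug 16, 2019 through Oct 15, 2019; done Oct 8, 2019 — within the window.
Step 4: 129 days after Aug 11, 2019 (when the breach is discovered) is Dec 18, 2019; Dec 17, 2019 is within that limit.
Step 5: 14 days after Dec 17, 2019 (when the termination notice is served) is Dec 31, 2019; done Dec 30, 2019 — timely.
Step 6: the window is 14–24 days after Dec 30, 2019 (when the dispute is referred to mediation), so Jan 13, 2020 through Jan 23, 2020; done Jan 14, 2020 — within the window.

None — every step was satisfied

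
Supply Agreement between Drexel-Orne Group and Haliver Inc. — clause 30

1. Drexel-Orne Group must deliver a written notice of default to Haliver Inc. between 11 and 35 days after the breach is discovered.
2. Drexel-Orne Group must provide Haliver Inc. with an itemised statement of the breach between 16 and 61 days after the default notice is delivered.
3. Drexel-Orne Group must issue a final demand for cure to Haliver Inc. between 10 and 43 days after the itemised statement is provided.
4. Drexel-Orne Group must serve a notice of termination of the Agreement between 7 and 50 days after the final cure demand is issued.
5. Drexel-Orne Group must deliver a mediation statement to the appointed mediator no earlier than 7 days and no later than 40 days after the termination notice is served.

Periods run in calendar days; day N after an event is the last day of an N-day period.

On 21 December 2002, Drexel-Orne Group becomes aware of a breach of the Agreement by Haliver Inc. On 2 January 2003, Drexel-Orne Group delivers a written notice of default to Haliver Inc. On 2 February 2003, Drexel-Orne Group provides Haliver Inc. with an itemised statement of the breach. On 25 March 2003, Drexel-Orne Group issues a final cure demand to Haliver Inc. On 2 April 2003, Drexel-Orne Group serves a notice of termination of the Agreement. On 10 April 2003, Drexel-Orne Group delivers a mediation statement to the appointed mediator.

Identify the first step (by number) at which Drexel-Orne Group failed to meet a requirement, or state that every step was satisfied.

Step 1 — 11 and 35 days from 21 December 2002 (when the breach is discovered) are 1 January 2003 and 25 January 2003 respectively; done 2 January 2003, which is between those dates.
Step 2 — 16 and 61 days from 2 January 2003 (when the default notice is delivered) are 18 January 2003 and 4 March 2003 respectively; 2 February 2003 falls inside that range.
Step 3 — 10 and 43 days from 2 February 2003 (when the itemised statement is provided) are 12 February 2003 and 17 March 2003 respectively; 25 March 2003 is 8 days past the end of the window.

Step 3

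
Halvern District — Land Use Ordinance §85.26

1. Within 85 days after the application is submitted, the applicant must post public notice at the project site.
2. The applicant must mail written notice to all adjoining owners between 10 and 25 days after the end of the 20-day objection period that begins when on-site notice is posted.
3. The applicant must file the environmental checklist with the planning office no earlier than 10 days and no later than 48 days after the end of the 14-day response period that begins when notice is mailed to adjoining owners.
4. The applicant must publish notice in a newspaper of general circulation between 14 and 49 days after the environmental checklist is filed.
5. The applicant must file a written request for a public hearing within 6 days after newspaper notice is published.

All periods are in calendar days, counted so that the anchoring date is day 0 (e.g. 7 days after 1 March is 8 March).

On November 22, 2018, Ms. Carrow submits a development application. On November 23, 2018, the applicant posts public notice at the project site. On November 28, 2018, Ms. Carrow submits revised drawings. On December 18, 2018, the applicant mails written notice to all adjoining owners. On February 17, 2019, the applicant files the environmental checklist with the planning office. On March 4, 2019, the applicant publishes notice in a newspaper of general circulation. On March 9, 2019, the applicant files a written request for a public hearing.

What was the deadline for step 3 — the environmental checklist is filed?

Notice is mailed to adjoining owners on December 18, 2018; the 14-day response period therefore ends January 1, 2019, and step 3 runs from that date. The window is 10–48 days after January 1, 2019; it closes on February 18, 2019.

February 18, 2019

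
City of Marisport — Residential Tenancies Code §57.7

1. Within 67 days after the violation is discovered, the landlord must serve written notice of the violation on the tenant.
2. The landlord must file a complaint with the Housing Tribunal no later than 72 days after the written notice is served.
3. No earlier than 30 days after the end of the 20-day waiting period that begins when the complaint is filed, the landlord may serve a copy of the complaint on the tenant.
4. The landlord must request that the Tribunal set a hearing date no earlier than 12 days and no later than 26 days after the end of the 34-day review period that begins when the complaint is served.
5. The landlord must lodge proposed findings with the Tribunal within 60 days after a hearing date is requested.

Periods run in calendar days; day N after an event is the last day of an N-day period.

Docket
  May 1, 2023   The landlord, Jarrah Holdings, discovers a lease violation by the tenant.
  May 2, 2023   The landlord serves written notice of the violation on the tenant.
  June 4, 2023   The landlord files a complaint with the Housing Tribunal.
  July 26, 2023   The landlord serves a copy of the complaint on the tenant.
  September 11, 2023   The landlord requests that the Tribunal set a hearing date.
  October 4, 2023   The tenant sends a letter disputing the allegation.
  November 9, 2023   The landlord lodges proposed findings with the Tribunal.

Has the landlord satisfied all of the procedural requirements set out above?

Step 1: 67 days after May 1, 2023 (when the violation is discovered) is July 7, 2023; completed May 2, 2023, before the deadline.
Step 2: 72 days after May 2, 2023 (when the written notice is served) is July 13, 2023; June 4, 2023 is within that limit.
Step 3: the earliest permitted date is 30 days after June 24, 2023 (end of the 20-day waiting period, which began when the complaint is filed on June 4, 2023), i.e. July 24, 2023; done July 26, 2023, after the minimum wait.
Step 4: the window is 12–26 days after August 29, 2023 (end of the 34-day review period, which began when the complaint is served on July 26, 2023), so September 10, 2023 through September 24, 2023; September 11, 2023 falls inside that range.
Step 5: 60 days after September 11, 2023 (when a hearing date is requested) is November 10, 2023; November 9, 2023 is within that limit.

Yes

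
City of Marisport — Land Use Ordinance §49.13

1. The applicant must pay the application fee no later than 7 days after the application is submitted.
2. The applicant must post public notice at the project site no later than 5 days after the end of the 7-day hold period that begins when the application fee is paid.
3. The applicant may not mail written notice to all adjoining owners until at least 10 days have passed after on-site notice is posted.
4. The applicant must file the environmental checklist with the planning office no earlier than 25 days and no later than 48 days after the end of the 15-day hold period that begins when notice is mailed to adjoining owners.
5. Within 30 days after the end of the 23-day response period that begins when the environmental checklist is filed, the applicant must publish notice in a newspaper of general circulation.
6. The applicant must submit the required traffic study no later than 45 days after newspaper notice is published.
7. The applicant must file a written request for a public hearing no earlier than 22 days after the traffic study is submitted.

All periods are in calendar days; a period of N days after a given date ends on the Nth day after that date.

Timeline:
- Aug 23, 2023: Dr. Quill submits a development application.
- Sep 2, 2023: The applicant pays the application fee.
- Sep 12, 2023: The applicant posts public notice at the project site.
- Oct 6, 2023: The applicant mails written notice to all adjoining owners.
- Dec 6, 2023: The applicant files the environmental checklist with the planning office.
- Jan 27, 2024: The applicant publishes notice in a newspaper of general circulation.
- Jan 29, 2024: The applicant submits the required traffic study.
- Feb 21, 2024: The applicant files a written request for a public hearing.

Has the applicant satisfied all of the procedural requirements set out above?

No

Step 1: 7 days after Aug 23, 2023 (when the application is submitted) is Aug 30, 2023; Sep 2, 2023 misses that deadline by 3 days.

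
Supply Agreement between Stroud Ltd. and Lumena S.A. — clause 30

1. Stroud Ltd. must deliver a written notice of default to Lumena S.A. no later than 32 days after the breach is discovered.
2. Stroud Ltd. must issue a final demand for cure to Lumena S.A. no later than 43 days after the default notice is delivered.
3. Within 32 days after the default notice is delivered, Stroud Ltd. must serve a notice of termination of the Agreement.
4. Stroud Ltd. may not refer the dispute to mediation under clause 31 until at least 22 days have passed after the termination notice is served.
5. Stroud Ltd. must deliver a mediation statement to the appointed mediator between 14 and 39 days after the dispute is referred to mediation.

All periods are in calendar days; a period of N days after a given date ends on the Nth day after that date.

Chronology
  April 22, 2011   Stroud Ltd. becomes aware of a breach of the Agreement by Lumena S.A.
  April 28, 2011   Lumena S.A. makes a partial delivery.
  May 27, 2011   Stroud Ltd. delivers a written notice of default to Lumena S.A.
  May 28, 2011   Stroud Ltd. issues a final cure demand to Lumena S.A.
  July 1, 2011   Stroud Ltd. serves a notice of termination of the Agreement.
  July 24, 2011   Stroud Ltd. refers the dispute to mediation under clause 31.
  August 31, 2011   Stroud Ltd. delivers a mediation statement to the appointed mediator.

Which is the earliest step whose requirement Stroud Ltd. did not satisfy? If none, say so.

Step 1: 32 days after April 22, 2011 (when the breach is discovered) is May 24, 2011; done May 27, 2011 — 3 days late.

Step 1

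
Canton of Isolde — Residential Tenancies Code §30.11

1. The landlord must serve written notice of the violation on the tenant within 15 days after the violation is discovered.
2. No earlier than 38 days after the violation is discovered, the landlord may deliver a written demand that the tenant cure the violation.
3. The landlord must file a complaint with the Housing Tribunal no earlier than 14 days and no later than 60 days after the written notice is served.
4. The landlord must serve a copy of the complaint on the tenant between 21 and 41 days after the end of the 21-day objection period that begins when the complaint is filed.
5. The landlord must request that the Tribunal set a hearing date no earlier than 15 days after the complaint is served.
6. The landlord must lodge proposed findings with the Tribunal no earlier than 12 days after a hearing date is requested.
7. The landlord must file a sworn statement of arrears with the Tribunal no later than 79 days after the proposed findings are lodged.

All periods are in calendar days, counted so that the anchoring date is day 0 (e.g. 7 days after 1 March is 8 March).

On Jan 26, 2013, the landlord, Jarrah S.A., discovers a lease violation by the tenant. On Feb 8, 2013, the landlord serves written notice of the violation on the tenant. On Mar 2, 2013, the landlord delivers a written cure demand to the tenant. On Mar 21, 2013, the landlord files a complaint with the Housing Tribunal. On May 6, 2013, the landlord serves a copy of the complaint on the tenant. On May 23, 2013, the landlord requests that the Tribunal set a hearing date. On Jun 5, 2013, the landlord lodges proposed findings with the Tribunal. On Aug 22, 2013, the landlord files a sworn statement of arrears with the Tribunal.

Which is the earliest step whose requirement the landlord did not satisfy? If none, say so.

Step 2

Step 1 — counting 15 days from Jan 26, 2013 (when the violation is discovered) gives a deadline of Feb 10, 2013; done Feb 8, 2013 — timely.
Step 2 — must wait 38 days from Jan 26, 2013 (when the violation is discovered), so not before Mar 5, 2013; acted on Mar 2, 2013, 3 days prematurely.
Later steps need not be reached.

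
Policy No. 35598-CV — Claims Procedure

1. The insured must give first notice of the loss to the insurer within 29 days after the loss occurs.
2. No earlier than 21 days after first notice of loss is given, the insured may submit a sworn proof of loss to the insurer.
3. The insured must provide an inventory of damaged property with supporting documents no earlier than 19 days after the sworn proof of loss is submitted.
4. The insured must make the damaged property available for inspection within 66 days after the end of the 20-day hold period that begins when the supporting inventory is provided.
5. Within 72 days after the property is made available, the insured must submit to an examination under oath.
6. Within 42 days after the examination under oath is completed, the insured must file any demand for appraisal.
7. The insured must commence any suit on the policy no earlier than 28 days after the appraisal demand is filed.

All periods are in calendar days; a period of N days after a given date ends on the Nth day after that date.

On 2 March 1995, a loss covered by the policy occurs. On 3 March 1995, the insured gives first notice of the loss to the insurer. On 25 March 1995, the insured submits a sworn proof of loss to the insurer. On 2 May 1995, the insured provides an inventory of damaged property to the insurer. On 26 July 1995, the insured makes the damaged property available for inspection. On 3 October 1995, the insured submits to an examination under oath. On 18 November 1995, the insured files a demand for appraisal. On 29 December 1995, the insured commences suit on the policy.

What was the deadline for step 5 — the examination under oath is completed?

Step 5 runs from 26 July 1995, when the property is made available. 72 days after 26 July 1995 is 6 October 1995.

6 October 1995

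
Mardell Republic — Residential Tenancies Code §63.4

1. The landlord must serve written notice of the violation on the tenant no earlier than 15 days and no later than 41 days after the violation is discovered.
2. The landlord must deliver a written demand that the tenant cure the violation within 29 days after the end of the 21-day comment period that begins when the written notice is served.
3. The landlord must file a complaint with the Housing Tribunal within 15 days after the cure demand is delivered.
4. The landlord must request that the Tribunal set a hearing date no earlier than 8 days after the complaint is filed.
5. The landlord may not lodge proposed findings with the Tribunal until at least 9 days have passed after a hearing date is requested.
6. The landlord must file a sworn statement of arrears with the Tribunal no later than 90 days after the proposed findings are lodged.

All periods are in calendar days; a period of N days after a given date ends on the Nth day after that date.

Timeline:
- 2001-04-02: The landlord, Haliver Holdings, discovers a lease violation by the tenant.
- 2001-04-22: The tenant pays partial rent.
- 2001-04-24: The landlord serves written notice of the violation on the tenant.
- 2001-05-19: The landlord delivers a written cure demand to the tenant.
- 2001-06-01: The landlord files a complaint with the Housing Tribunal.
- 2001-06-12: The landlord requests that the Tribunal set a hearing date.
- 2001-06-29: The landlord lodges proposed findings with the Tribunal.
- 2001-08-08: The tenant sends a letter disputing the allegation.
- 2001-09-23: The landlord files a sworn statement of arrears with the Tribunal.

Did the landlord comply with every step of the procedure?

Yes

Step 1: the window is 15–41 days after 2001-04-02 (when the violation is discovered), so 2001-04-17 through 2001-05-13; done 2001-04-24, which is between those dates.
Step 2: 29 days after 2001-05-15 (end of the 21-day comment period, which began when the written notice is served on 2001-04-24) is 2001-06-13; completed 2001-05-19, before the deadline.
Step 3: 15 days after 2001-05-19 (when the cure demand is delivered) is 2001-06-03; 2001-06-01 is within that limit.
Step 4: the earliest permitted date is 8 days after 2001-06-01 (when the complaint is filed), i.e. 2001-06-09; done 2001-06-12, after the minimum wait.
Step 5: the earliest permitted date is 9 days after 2001-06-12 (when a hearing date is requested), i.e. 2001-06-21; done 2001-06-29, after the minimum wait.
Step 6: 90 days after 2001-06-29 (when the proposed findings are lodged) is 2001-09-27; done 2001-09-23 — timely.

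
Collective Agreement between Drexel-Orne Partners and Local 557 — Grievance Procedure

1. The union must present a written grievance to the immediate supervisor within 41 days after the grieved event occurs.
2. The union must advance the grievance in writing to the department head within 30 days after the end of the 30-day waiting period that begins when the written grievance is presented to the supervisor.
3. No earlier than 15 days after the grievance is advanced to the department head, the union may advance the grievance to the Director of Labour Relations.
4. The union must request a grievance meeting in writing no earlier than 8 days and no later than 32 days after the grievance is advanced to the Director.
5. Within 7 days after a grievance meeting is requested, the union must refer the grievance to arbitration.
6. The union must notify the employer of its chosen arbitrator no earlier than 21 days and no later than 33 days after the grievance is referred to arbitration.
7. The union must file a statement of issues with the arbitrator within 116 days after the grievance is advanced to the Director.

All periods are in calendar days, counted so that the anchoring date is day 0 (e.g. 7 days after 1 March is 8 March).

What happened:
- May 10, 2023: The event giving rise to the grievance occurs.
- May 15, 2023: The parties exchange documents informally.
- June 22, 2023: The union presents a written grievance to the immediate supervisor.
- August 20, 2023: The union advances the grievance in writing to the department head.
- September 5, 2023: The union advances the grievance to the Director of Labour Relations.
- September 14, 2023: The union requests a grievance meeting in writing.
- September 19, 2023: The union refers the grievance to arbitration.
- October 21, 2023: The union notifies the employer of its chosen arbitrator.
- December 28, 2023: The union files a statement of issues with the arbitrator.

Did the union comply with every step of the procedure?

No

Step 1 — counting 41 days from May 10, 2023 (when the grieved event occurs) gives a deadline of June 20, 2023; June 22, 2023 misses that deadline by 2 days.
The analysis stops there.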